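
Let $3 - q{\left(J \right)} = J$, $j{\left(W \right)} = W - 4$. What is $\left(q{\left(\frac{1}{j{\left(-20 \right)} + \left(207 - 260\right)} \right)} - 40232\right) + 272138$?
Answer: $\frac{17856994}{77} \approx 2.3191 \cdot 10^{5}$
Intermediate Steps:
$j{\left(W \right)} = -4 + W$
$q{\left(J \right)} = 3 - J$
$\left(q{\left(\frac{1}{j{\left(-20 \right)} + \left(207 - 260\right)} \right)} - 40232\right) + 272138 = \left(\left(3 - \frac{1}{\left(-4 - 20\right) + \left(207 - 260\right)}\right) - 40232\right) + 272138 = \left(\left(3 - \frac{1}{-24 - 53}\right) - 40232\right) + 272138 = \left(\left(3 - \frac{1}{-77}\right) - 40232\right) + 272138 = \left(\left(3 - - \frac{1}{77}\right) - 40232\right) + 272138 = \left(\left(3 + \frac{1}{77}\right) - 40232\right) + 272138 = \left(\frac{232}{77} - 40232\right) + 272138 = - \frac{3097632}{77} + 272138 = \frac{17856994}{77}$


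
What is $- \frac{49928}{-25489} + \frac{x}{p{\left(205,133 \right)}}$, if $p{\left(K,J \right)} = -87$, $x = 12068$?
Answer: $- \frac{303257516}{2217543} \approx -136.75$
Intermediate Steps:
$- \frac{49928}{-25489} + \frac{x}{p{\left(205,133 \right)}} = - \frac{49928}{-25489} + \frac{12068}{-87} = \left(-49928\right) \left(- \frac{1}{25489}\right) + 12068 \left(- \frac{1}{87}\right) = \frac{49928}{25489} - \frac{12068}{87} = - \frac{303257516}{2217543}$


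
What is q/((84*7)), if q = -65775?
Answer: -21925/196 ≈ -111.86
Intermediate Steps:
q/((84*7)) = -65775/(84*7) = -65775/588 = -65775*1/588 = -21925/196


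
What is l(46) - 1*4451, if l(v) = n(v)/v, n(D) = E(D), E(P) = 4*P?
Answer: -4447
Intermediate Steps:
n(D) = 4*D
l(v) = 4 (l(v) = (4*v)/v = 4)
l(46) - 1*4451 = 4 - 1*4451 = 4 - 4451 = -4447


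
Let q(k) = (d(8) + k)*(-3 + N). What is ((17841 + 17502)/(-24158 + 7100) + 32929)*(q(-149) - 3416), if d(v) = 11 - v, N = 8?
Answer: -388112269449/2843 ≈ -1.3652e+8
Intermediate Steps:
q(k) = 15 + 5*k (q(k) = ((11 - 1*8) + k)*(-3 + 8) = ((11 - 8) + k)*5 = (3 + k)*5 = 15 + 5*k)
((17841 + 17502)/(-24158 + 7100) + 32929)*(q(-149) - 3416) = ((17841 + 17502)/(-24158 + 7100) + 32929)*((15 + 5*(-149)) - 3416) = (35343/(-17058) + 32929)*((15 - 745) - 3416) = (35343*(-1/17058) + 32929)*(-730 - 3416) = (-11781/5686 + 32929)*(-4146) = (187222513/5686)*(-4146) = -388112269449/2843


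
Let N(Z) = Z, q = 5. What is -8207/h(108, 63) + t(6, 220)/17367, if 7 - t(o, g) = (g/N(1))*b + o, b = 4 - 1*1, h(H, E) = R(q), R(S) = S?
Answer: -142534264/86835 ≈ -1641.4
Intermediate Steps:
h(H, E) = 5
b = 3 (b = 4 - 1 = 3)
t(o, g) = 7 - o - 3*g (t(o, g) = 7 - ((g/1)*3 + o) = 7 - ((g*1)*3 + o) = 7 - (g*3 + o) = 7 - (3*g + o) = 7 - (o + 3*g) = 7 + (-o - 3*g) = 7 - o - 3*g)
-8207/h(108, 63) + t(6, 220)/17367 = -8207/5 + (7 - 1*6 - 3*220)/17367 = -8207*⅕ + (7 - 6 - 660)*(1/17367) = -8207/5 - 659*1/17367 = -8207/5 - 659/17367 = -142534264/86835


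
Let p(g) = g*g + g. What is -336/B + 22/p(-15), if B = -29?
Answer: 35599/3045 ≈ 11.691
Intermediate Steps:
p(g) = g + g² (p(g) = g² + g = g + g²)
-336/B + 22/p(-15) = -336/(-29) + 22/((-15*(1 - 15))) = -336*(-1/29) + 22/((-15*(-14))) = 336/29 + 22/210 = 336/29 + 22*(1/210) = 336/29 + 11/105 = 35599/3045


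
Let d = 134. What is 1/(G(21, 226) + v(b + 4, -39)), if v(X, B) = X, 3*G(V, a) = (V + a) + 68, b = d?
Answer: 1/243 ≈ 0.0041152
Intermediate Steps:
b = 134
G(V, a) = 68/3 + V/3 + a/3 (G(V, a) = ((V + a) + 68)/3 = (68 + V + a)/3 = 68/3 + V/3 + a/3)
1/(G(21, 226) + v(b + 4, -39)) = 1/((68/3 + (⅓)*21 + (⅓)*226) + (134 + 4)) = 1/((68/3 + 7 + 226/3) + 138) = 1/(105 + 138) = 1/243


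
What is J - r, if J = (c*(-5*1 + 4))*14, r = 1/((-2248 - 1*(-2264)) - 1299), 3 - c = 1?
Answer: -35923/1283 ≈ -27.999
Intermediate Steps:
c = 2 (c = 3 - 1*1 = 3 - 1 = 2)
r = -1/1283 (r = 1/((-2248 + 2264) - 1299) = 1/(16 - 1299) = 1/(-1283) = -1/1283 ≈ -0.00077942)
J = -28 (J = (2*(-5*1 + 4))*14 = (2*(-5 + 4))*14 = (2*(-1))*14 = -2*14 = -28)
J - r = -28 - 1*(-1/1283) = -28 + 1/1283 = -35923/1283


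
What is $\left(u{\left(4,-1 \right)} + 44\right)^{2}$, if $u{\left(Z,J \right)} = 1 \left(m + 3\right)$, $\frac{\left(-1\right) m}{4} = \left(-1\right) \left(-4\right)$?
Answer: $961$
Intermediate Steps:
$m = -16$ ($m = - 4 \left(\left(-1\right) \left(-4\right)\right) = \left(-4\right) 4 = -16$)
$u{\left(Z,J \right)} = -13$ ($u{\left(Z,J \right)} = 1 \left(-16 + 3\right) = 1 \left(-13\right) = -13$)
$\left(u{\left(4,-1 \right)} + 44\right)^{2} = \left(-13 + 44\right)^{2} = 31^{2} = 961$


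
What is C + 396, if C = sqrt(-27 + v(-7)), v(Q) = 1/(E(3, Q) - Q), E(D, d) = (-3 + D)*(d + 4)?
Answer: 396 + 2*I*sqrt(329)/7 ≈ 396.0 + 5.1824*I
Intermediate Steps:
E(D, d) = (-3 + D)*(4 + d)
v(Q) = -1/Q (v(Q) = 1/((-12 - 3*Q + 4*3 + 3*Q) - Q) = 1/((-12 - 3*Q + 12 + 3*Q) - Q) = 1/(0 - Q) = 1/(-Q) = -1/Q)
C = 2*I*sqrt(329)/7 (C = sqrt(-27 - 1/(-7)) = sqrt(-27 - 1*(-1/7)) = sqrt(-27 + 1/7) = sqrt(-188/7) = 2*I*sqrt(329)/7 ≈ 5.1824*I)
C + 396 = 2*I*sqrt(329)/7 + 396 = 396 + 2*I*sqrt(329)/7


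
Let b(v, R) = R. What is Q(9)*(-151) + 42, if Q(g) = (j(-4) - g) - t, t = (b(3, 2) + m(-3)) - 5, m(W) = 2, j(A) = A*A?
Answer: -1166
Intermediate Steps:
j(A) = A²
t = -1 (t = (2 + 2) - 5 = 4 - 5 = -1)
Q(g) = 17 - g (Q(g) = ((-4)² - g) - 1*(-1) = (16 - g) + 1 = 17 - g)
Q(9)*(-151) + 42 = (17 - 1*9)*(-151) + 42 = (17 - 9)*(-151) + 42 = 8*(-151) + 42 = -1208 + 42 = -1166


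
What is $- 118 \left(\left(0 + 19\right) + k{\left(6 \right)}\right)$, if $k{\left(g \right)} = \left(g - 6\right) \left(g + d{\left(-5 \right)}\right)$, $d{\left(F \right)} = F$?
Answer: $-2242$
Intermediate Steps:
$k{\left(g \right)} = \left(-6 + g\right) \left(-5 + g\right)$ ($k{\left(g \right)} = \left(g - 6\right) \left(g - 5\right) = \left(-6 + g\right) \left(-5 + g\right)$)
$- 118 \left(\left(0 + 19\right) + k{\left(6 \right)}\right) = - 118 \left(\left(0 + 19\right) + \left(30 + 6^{2} - 66\right)\right) = - 118 \left(19 + \left(30 + 36 - 66\right)\right) = - 118 \left(19 + 0\right) = \left(-118\right) 19 = -2242$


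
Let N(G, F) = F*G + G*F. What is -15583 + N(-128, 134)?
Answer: -49887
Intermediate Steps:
N(G, F) = 2*F*G (N(G, F) = F*G + F*G = 2*F*G)
-15583 + N(-128, 134) = -15583 + 2*134*(-128) = -15583 - 34304 = -49887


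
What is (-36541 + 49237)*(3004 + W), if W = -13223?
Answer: -129740424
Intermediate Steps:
(-36541 + 49237)*(3004 + W) = (-36541 + 49237)*(3004 - 13223) = 12696*(-10219) = -129740424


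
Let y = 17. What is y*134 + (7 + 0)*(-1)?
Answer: 2271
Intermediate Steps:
y*134 + (7 + 0)*(-1) = 17*134 + (7 + 0)*(-1) = 2278 + 7*(-1) = 2278 - 7 = 2271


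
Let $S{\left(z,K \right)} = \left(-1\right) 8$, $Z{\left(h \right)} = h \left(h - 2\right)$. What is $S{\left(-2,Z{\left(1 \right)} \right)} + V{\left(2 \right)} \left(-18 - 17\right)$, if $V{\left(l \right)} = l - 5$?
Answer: $97$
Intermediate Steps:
$Z{\left(h \right)} = h \left(-2 + h\right)$
$S{\left(z,K \right)} = -8$
$V{\left(l \right)} = -5 + l$
$S{\left(-2,Z{\left(1 \right)} \right)} + V{\left(2 \right)} \left(-18 - 17\right) = -8 + \left(-5 + 2\right) \left(-18 - 17\right) = -8 - -105 = -8 + 105 = 97$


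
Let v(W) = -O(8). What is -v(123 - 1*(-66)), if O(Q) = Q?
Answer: 8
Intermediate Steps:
v(W) = -8 (v(W) = -1*8 = -8)
-v(123 - 1*(-66)) = -1*(-8) = 8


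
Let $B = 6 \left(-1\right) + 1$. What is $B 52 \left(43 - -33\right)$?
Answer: $-19760$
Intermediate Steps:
$B = -5$ ($B = -6 + 1 = -5$)
$B 52 \left(43 - -33\right) = \left(-5\right) 52 \left(43 - -33\right) = - 260 \left(43 + 33\right) = \left(-260\right) 76 = -19760$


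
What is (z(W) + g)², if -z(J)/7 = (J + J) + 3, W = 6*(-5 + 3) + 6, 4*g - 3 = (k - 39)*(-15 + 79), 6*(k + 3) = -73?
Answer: 92833225/144 ≈ 6.4468e+5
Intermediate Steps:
k = -91/6 (k = -3 + (⅙)*(-73) = -3 - 73/6 = -91/6 ≈ -15.167)
g = -10391/12 (g = ¾ + ((-91/6 - 39)*(-15 + 79))/4 = ¾ + (-325/6*64)/4 = ¾ + (¼)*(-10400/3) = ¾ - 2600/3 = -10391/12 ≈ -865.92)
W = -6 (W = 6*(-2) + 6 = -12 + 6 = -6)
z(J) = -21 - 14*J (z(J) = -7*((J + J) + 3) = -7*(2*J + 3) = -7*(3 + 2*J) = -21 - 14*J)
(z(W) + g)² = ((-21 - 14*(-6)) - 10391/12)² = ((-21 + 84) - 10391/12)² = (63 - 10391/12)² = (-9635/12)² = 92833225/144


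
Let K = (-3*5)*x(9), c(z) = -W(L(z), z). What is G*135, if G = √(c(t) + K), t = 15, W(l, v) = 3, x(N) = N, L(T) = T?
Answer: 135*I*√138 ≈ 1585.9*I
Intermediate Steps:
c(z) = -3 (c(z) = -1*3 = -3)
K = -135 (K = -3*5*9 = -15*9 = -135)
G = I*√138 (G = √(-3 - 135) = √(-138) = I*√138 ≈ 11.747*I)
G*135 = (I*√138)*135 = 135*I*√138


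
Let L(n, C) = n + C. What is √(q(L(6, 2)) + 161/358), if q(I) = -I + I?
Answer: √57638/358 ≈ 0.67061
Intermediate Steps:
L(n, C) = C + n
q(I) = 0
√(q(L(6, 2)) + 161/358) = √(0 + 161/358) = √(161/358) = √57638/358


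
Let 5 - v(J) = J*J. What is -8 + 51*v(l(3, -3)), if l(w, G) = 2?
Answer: 43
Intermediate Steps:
v(J) = 5 - J² (v(J) = 5 - J*J = 5 - J²)
-8 + 51*v(l(3, -3)) = -8 + 51*(5 - 1*2²) = -8 + 51*(5 - 1*4) = -8 + 51*(5 - 4) = -8 + 51*1 = -8 + 51 = 43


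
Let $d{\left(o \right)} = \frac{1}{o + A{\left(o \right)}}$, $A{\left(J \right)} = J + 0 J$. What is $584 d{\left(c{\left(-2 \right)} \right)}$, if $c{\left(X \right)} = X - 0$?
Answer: $-146$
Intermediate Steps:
$A{\left(J \right)} = J$ ($A{\left(J \right)} = J + 0 = J$)
$c{\left(X \right)} = X$ ($c{\left(X \right)} = X + 0 = X$)
$d{\left(o \right)} = \frac{1}{2 o}$ ($d{\left(o \right)} = \frac{1}{o + o} = \frac{1}{2 o}$)
$584 d{\left(c{\left(-2 \right)} \right)} = 584 \frac{1}{2 \left(-2\right)} = 584 \cdot \frac{1}{2} \left(- \frac{1}{2}\right) = 584 \left(- \frac{1}{4}\right) = -146$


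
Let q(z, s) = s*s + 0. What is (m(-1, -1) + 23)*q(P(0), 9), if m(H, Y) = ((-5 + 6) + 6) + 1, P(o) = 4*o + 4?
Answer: 2511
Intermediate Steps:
P(o) = 4 + 4*o
m(H, Y) = 8 (m(H, Y) = (1 + 6) + 1 = 7 + 1 = 8)
q(z, s) = s² (q(z, s) = s² + 0 = s²)
(m(-1, -1) + 23)*q(P(0), 9) = (8 + 23)*9² = 31*81 = 2511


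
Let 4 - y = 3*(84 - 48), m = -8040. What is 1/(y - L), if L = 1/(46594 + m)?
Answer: -38554/4009617 ≈ -0.0096154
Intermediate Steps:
y = -104 (y = 4 - 3*(84 - 48) = 4 - 3*36 = 4 - 1*108 = 4 - 108 = -104)
L = 1/38554 (L = 1/(46594 - 8040) = 1/38554 ≈ 2.5938e-5)
1/(y - L) = 1/(-104 - 1*1/38554) = 1/(-104 - 1/38554) = 1/(-4009617/38554) = -38554/4009617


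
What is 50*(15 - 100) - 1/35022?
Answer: -148843501/35022 ≈ -4250.0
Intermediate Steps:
50*(15 - 100) - 1/35022 = 50*(-85) - 1*1/35022 = -4250 - 1/35022 = -148843501/35022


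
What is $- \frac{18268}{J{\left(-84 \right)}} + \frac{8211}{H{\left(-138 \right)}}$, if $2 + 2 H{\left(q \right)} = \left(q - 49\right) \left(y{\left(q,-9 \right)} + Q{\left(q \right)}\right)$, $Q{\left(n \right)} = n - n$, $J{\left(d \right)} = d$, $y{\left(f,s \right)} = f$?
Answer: $\frac{59095865}{270942} \approx 218.11$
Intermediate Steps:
$Q{\left(n \right)} = 0$
$H{\left(q \right)} = -1 + \frac{q \left(-49 + q\right)}{2}$ ($H{\left(q \right)} = -1 + \frac{\left(q - 49\right) \left(q + 0\right)}{2} = -1 + \frac{\left(-49 + q\right) q}{2} = -1 + \frac{q \left(-49 + q\right)}{2}$)
$- \frac{18268}{J{\left(-84 \right)}} + \frac{8211}{H{\left(-138 \right)}} = - \frac{18268}{-84} + \frac{8211}{-1 + \frac{\left(-138\right)^{2}}{2} - -3381} = \left(-18268\right) \left(- \frac{1}{84}\right) + \frac{8211}{-1 + \frac{1}{2} \cdot 19044 + 3381} = \frac{4567}{21} + \frac{8211}{-1 + 9522 + 3381} = \frac{4567}{21} + \frac{8211}{12902} = \frac{59095865}{270942}$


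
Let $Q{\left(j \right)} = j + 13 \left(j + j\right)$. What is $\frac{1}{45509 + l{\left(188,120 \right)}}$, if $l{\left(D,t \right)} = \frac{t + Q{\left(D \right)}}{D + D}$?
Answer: $\frac{94}{4279145} \approx 2.1967 \cdot 10^{-5}$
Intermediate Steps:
$Q{\left(j \right)} = 27 j$ ($Q{\left(j \right)} = j + 13 \cdot 2 j = j + 26 j = 27 j$)
$l{\left(D,t \right)} = \frac{t + 27 D}{2 D}$ ($l{\left(D,t \right)} = \frac{t + 27 D}{D + D} = \frac{t + 27 D}{2 D}$)
$\frac{1}{45509 + l{\left(188,120 \right)}} = \frac{1}{45509 + \frac{120 + 27 \cdot 188}{2 \cdot 188}} = \frac{1}{45509 + \frac{1}{2} \cdot \frac{1}{188} \left(120 + 5076\right)} = \frac{1}{45509 + \frac{1}{2} \cdot \frac{1}{188} \cdot 5196} = \frac{1}{45509 + \frac{1299}{94}} = \frac{1}{\frac{4279145}{94}} = \frac{94}{4279145}$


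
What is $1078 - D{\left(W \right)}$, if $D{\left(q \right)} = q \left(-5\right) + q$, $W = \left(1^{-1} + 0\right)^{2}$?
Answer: $1082$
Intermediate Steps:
$W = 1$ ($W = \left(1 + 0\right)^{2} = 1^{2} = 1$)
$D{\left(q \right)} = - 4 q$ ($D{\left(q \right)} = - 5 q + q = - 4 q$)
$1078 - D{\left(W \right)} = 1078 - \left(-4\right) 1 = 1078 - -4 = 1078 + 4 = 1082$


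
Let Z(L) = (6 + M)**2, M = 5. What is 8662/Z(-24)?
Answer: 8662/121 ≈ 71.587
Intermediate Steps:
Z(L) = 121 (Z(L) = (6 + 5)**2 = 11**2 = 121)
8662/Z(-24) = 8662/121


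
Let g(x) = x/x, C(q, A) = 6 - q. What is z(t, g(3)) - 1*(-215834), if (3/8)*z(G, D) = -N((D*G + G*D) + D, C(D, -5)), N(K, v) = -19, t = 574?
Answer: 647654/3 ≈ 2.1588e+5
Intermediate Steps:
g(x) = 1
z(G, D) = 152/3 (z(G, D) = 8*(-1*(-19))/3 = (8/3)*19 = 152/3)
z(t, g(3)) - 1*(-215834) = 152/3 - 1*(-215834) = 152/3 + 215834 = 647654/3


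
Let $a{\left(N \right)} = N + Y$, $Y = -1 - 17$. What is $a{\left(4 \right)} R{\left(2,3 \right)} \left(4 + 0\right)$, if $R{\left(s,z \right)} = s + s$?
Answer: $-224$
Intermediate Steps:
$Y = -18$ ($Y = -1 - 17 = -18$)
$R{\left(s,z \right)} = 2 s$
$a{\left(N \right)} = -18 + N$ ($a{\left(N \right)} = N - 18 = -18 + N$)
$a{\left(4 \right)} R{\left(2,3 \right)} \left(4 + 0\right) = \left(-18 + 4\right) 2 \cdot 2 \left(4 + 0\right) = - 14 \cdot 4 \cdot 4 = \left(-14\right) 16 = -224$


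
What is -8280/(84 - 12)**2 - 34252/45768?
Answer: -322061/137304 ≈ -2.3456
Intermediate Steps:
-8280/(84 - 12)**2 - 34252/45768 = -8280/(72**2) - 34252*1/45768 = -8280/5184 - 8563/11442 = -8280*1/5184 - 8563/11442 = -115/72 - 8563/11442 = -322061/137304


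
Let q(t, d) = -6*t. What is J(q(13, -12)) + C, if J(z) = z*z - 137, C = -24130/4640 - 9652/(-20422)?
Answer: 28153915209/4737904 ≈ 5942.3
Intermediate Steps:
C = -22399879/4737904 (C = -24130*1/4640 - 9652*(-1/20422) = -2413/464 + 4826/10211 = -22399879/4737904 ≈ -4.7278)
J(z) = -137 + z² (J(z) = z² - 137 = -137 + z²)
J(q(13, -12)) + C = (-137 + (-6*13)²) - 22399879/4737904 = (-137 + (-78)²) - 22399879/4737904 = (-137 + 6084) - 22399879/4737904 = 5947 - 22399879/4737904 = 28153915209/4737904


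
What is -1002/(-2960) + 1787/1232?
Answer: 407749/227920 ≈ 1.7890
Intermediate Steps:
-1002/(-2960) + 1787/1232 = -1002*(-1/2960) + 1787*(1/1232) = 501/1480 + 1787/1232 = 407749/227920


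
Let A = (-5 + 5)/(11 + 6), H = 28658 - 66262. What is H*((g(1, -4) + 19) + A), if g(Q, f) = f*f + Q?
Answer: -1353744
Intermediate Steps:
H = -37604
A = 0 (A = 0/17 = 0*(1/17) = 0)
g(Q, f) = Q + f² (g(Q, f) = f² + Q = Q + f²)
H*((g(1, -4) + 19) + A) = -37604*(((1 + (-4)²) + 19) + 0) = -37604*(((1 + 16) + 19) + 0) = -37604*((17 + 19) + 0) = -37604*(36 + 0) = -37604*36 = -1353744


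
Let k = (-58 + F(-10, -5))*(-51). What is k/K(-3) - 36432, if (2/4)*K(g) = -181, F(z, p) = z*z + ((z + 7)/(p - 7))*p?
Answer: -52745223/1448 ≈ -36426.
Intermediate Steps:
F(z, p) = z² + p*(7 + z)/(-7 + p) (F(z, p) = z² + ((7 + z)/(-7 + p))*p = z² + p*(7 + z)/(-7 + p))
K(g) = -362 (K(g) = 2*(-181) = -362)
k = -8313/4 (k = (-58 + (-7*(-10)² + 7*(-5) - 5*(-10) - 5*(-10)²)/(-7 - 5))*(-51) = (-58 + (-7*100 - 35 + 50 - 5*100)/(-12))*(-51) = (-58 - (-700 - 35 + 50 - 500)/12)*(-51) = (-58 - 1/12*(-1185))*(-51) = (-58 + 395/4)*(-51) = (163/4)*(-51) = -8313/4 ≈ -2078.3)
k/K(-3) - 36432 = -8313/4/(-362) - 36432 = -8313/4*(-1/362) - 36432 = 8313/1448 - 36432 = -52745223/1448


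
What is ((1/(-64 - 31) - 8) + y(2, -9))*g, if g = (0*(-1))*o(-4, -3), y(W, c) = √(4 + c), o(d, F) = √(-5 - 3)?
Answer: 0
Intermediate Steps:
o(d, F) = 2*I*√2 (o(d, F) = √(-8) = 2*I*√2)
g = 0 (g = (0*(-1))*(2*I*√2) = 0*(2*I*√2) = 0)
((1/(-64 - 31) - 8) + y(2, -9))*g = ((1/(-64 - 31) - 8) + √(4 - 9))*0 = ((1/(-95) - 8) + √(-5))*0 = ((-1/95 - 8) + I*√5)*0 = (-761/95 + I*√5)*0 = 0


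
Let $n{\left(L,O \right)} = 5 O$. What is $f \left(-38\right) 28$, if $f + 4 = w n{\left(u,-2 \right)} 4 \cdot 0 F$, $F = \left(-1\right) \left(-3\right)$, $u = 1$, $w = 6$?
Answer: $4256$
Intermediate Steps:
$F = 3$
$f = -4$ ($f = -4 + 6 \cdot 5 \left(-2\right) 4 \cdot 0 \cdot 3 = -4 + 6 \left(-10\right) 4 \cdot 0 \cdot 3 = -4 + \left(-60\right) 4 \cdot 0 \cdot 3 = -4 + \left(-240\right) 0 \cdot 3 = -4 + 0 \cdot 3 = -4 + 0 = -4$)
$f \left(-38\right) 28 = \left(-4\right) \left(-38\right) 28 = 152 \cdot 28 = 4256$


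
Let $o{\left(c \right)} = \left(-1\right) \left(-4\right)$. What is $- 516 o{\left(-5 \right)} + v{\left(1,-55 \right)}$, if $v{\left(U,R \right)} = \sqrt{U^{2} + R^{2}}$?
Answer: $-2064 + \sqrt{3026} \approx -2009.0$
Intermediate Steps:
$o{\left(c \right)} = 4$
$v{\left(U,R \right)} = \sqrt{R^{2} + U^{2}}$
$- 516 o{\left(-5 \right)} + v{\left(1,-55 \right)} = \left(-516\right) 4 + \sqrt{\left(-55\right)^{2} + 1^{2}} = -2064 + \sqrt{3025 + 1} = -2064 + \sqrt{3026}$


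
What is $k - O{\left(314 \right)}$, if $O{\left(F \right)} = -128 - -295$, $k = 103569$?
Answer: $103402$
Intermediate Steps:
$O{\left(F \right)} = 167$ ($O{\left(F \right)} = -128 + 295 = 167$)
$k - O{\left(314 \right)} = 103569 - 167 = 103402$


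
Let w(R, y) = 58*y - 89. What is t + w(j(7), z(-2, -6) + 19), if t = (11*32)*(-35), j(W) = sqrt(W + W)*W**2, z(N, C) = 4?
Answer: -11075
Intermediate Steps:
j(W) = sqrt(2)*W**(5/2) (j(W) = sqrt(2*W)*W**2 = (sqrt(2)*sqrt(W))*W**2 = sqrt(2)*W**(5/2))
w(R, y) = -89 + 58*y
t = -12320 (t = 352*(-35) = -12320)
t + w(j(7), z(-2, -6) + 19) = -12320 + (-89 + 58*(4 + 19)) = -12320 + (-89 + 58*23) = -12320 + (-89 + 1334) = -12320 + 1245 = -11075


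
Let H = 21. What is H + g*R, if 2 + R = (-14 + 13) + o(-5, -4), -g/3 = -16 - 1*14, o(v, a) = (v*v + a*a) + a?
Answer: 3081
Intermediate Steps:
o(v, a) = a + a² + v² (o(v, a) = (v² + a²) + a = (a² + v²) + a = a + a² + v²)
g = 90 (g = -3*(-16 - 1*14) = -3*(-16 - 14) = -3*(-30) = 90)
R = 34 (R = -2 + ((-14 + 13) + (-4 + (-4)² + (-5)²)) = -2 + (-1 + (-4 + 16 + 25)) = -2 + (-1 + 37) = -2 + 36 = 34)
H + g*R = 21 + 90*34 = 21 + 3060 = 3081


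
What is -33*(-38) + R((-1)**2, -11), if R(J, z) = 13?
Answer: 1267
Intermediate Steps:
-33*(-38) + R((-1)**2, -11) = -33*(-38) + 13 = 1254 + 13 = 1267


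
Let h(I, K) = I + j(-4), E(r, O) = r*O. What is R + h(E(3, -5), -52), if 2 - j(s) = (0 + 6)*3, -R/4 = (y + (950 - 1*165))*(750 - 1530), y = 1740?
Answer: 7877969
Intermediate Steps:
E(r, O) = O*r
R = 7878000 (R = -4*(1740 + (950 - 1*165))*(750 - 1530) = -4*(1740 + (950 - 165))*(-780) = -4*(1740 + 785)*(-780) = -10100*(-780) = -4*(-1969500) = 7878000)
j(s) = -16 (j(s) = 2 - (0 + 6)*3 = 2 - 6*3 = 2 - 1*18 = 2 - 18 = -16)
h(I, K) = -16 + I (h(I, K) = I - 16 = -16 + I)
R + h(E(3, -5), -52) = 7878000 + (-16 - 5*3) = 7878000 + (-16 - 15) = 7878000 - 31 = 7877969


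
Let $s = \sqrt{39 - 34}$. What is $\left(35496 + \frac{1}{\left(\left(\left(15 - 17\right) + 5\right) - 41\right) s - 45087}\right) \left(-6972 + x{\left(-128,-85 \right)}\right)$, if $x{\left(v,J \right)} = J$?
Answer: $- \frac{26800757414970051}{106991071} - \frac{14114 \sqrt{5}}{106991071} \approx -2.505 \cdot 10^{8}$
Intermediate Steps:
$s = \sqrt{5} \approx 2.2361$
$\left(35496 + \frac{1}{\left(\left(\left(15 - 17\right) + 5\right) - 41\right) s - 45087}\right) \left(-6972 + x{\left(-128,-85 \right)}\right) = \left(35496 + \frac{1}{\left(\left(\left(15 - 17\right) + 5\right) - 41\right) \sqrt{5} - 45087}\right) \left(-6972 - 85\right) = \left(35496 + \frac{1}{\left(\left(-2 + 5\right) - 41\right) \sqrt{5} - 45087}\right) \left(-7057\right) = \left(35496 + \frac{1}{\left(3 - 41\right) \sqrt{5} - 45087}\right) \left(-7057\right) = \left(35496 + \frac{1}{- 38 \sqrt{5} - 45087}\right) \left(-7057\right) = \left(35496 + \frac{1}{-45087 - 38 \sqrt{5}}\right) \left(-7057\right) = -250495272 - \frac{7057}{-45087 - 38 \sqrt{5}}$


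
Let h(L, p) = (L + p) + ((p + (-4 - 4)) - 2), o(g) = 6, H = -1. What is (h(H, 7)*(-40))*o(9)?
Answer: -720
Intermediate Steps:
h(L, p) = -10 + L + 2*p (h(L, p) = (L + p) + ((p - 8) - 2) = (L + p) + ((-8 + p) - 2) = (L + p) + (-10 + p) = -10 + L + 2*p)
(h(H, 7)*(-40))*o(9) = ((-10 - 1 + 2*7)*(-40))*6 = ((-10 - 1 + 14)*(-40))*6 = (3*(-40))*6 = -120*6 = -720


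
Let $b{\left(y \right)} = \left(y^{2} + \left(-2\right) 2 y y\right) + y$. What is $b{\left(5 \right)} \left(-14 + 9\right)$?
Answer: $350$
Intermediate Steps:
$b{\left(y \right)} = y - 3 y^{2}$ ($b{\left(y \right)} = \left(y^{2} + - 4 y y\right) + y = \left(y^{2} - 4 y^{2}\right) + y = - 3 y^{2} + y = y - 3 y^{2}$)
$b{\left(5 \right)} \left(-14 + 9\right) = 5 \left(1 - 15\right) \left(-14 + 9\right) = 5 \left(1 - 15\right) \left(-5\right) = 5 \left(-14\right) \left(-5\right) = \left(-70\right) \left(-5\right) = 350$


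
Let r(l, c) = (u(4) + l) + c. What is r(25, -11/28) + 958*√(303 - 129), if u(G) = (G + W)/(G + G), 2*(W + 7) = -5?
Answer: 2679/112 + 958*√174 ≈ 12661.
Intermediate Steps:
W = -19/2 (W = -7 + (½)*(-5) = -7 - 5/2 = -19/2 ≈ -9.5000)
u(G) = (-19/2 + G)/(2*G) (u(G) = (G - 19/2)/(G + G) = (-19/2 + G)/((2*G)) = (-19/2 + G)*(1/(2*G)) = (-19/2 + G)/(2*G))
r(l, c) = -11/16 + c + l (r(l, c) = ((¼)*(-19 + 2*4)/4 + l) + c = ((¼)*(¼)*(-19 + 8) + l) + c = ((¼)*(¼)*(-11) + l) + c = (-11/16 + l) + c = -11/16 + c + l)
r(25, -11/28) + 958*√(303 - 129) = (-11/16 - 11/28 + 25) + 958*√(303 - 129) = (-11/16 - 11*1/28 + 25) + 958*√174 = (-11/16 - 11/28 + 25) + 958*√174 = 2679/112 + 958*√174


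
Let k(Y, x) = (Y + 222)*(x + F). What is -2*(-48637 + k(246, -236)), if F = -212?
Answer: 516602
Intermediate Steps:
k(Y, x) = (-212 + x)*(222 + Y) (k(Y, x) = (Y + 222)*(x - 212) = (222 + Y)*(-212 + x) = (-212 + x)*(222 + Y))
-2*(-48637 + k(246, -236)) = -2*(-48637 + (-47064 - 212*246 + 222*(-236) + 246*(-236))) = -2*(-48637 + (-47064 - 52152 - 52392 - 58056)) = -2*(-48637 - 209664) = -2*(-258301) = 516602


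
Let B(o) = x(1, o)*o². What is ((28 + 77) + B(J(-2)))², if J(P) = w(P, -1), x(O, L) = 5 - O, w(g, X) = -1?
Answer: 11881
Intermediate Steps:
J(P) = -1
B(o) = 4*o² (B(o) = (5 - 1*1)*o² = (5 - 1)*o² = 4*o²)
((28 + 77) + B(J(-2)))² = ((28 + 77) + 4*(-1)²)² = (105 + 4*1)² = (105 + 4)² = 109² = 11881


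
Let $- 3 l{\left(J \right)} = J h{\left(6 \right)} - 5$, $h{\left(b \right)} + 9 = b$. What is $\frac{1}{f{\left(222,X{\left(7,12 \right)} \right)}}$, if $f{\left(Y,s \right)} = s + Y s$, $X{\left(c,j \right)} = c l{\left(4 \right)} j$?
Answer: $\frac{1}{106148} \approx 9.4208 \cdot 10^{-6}$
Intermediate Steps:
$h{\left(b \right)} = -9 + b$
$l{\left(J \right)} = \frac{5}{3} + J$ ($l{\left(J \right)} = - \frac{J \left(-9 + 6\right) - 5}{3} = - \frac{J \left(-3\right) - 5}{3} = - \frac{- 3 J - 5}{3} = - \frac{-5 - 3 J}{3} = \frac{5}{3} + J$)
$X{\left(c,j \right)} = \frac{17 c j}{3}$ ($X{\left(c,j \right)} = c \left(\frac{5}{3} + 4\right) j = c \frac{17}{3} j = \frac{17 c}{3} j = \frac{17 c j}{3}$)
$\frac{1}{f{\left(222,X{\left(7,12 \right)} \right)}} = \frac{1}{\frac{17}{3} \cdot 7 \cdot 12 \left(1 + 222\right)} = \frac{1}{476 \cdot 223} = \frac{1}{106148}$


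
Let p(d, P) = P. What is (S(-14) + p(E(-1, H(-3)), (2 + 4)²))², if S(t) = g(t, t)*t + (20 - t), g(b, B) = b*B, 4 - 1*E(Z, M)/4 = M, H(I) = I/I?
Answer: 7150276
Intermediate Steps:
H(I) = 1
E(Z, M) = 16 - 4*M
g(b, B) = B*b
S(t) = 20 + t³ - t (S(t) = (t*t)*t + (20 - t) = t²*t + (20 - t) = t³ + (20 - t) = 20 + t³ - t)
(S(-14) + p(E(-1, H(-3)), (2 + 4)²))² = ((20 + (-14)³ - 1*(-14)) + (2 + 4)²)² = ((20 - 2744 + 14) + 6²)² = (-2710 + 36)² = (-2674)² = 7150276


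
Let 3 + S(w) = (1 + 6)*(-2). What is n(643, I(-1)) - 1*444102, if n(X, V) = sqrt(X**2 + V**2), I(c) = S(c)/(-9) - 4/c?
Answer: -444102 + sqrt(33492178)/9 ≈ -4.4346e+5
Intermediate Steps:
S(w) = -17 (S(w) = -3 + (1 + 6)*(-2) = -3 + 7*(-2) = -3 - 14 = -17)
I(c) = 17/9 - 4/c (I(c) = -17/(-9) - 4/c = -17*(-1/9) - 4/c = 17/9 - 4/c)
n(X, V) = sqrt(V**2 + X**2)
n(643, I(-1)) - 1*444102 = sqrt((17/9 - 4/(-1))**2 + 643**2) - 1*444102 = sqrt((17/9 - 4*(-1))**2 + 413449) - 444102 = sqrt((17/9 + 4)**2 + 413449) - 444102 = sqrt((53/9)**2 + 413449) - 444102 = sqrt(2809/81 + 413449) - 444102 = sqrt(33492178/81) - 444102 = sqrt(33492178)/9 - 444102 = -444102 + sqrt(33492178)/9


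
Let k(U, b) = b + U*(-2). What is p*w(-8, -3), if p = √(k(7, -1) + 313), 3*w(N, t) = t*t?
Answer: 3*√298 ≈ 51.788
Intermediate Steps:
w(N, t) = t²/3 (w(N, t) = (t*t)/3 = t²/3)
k(U, b) = b - 2*U
p = √298 (p = √((-1 - 2*7) + 313) = √((-1 - 14) + 313) = √(-15 + 313) = √298 ≈ 17.263)
p*w(-8, -3) = √298*((⅓)*(-3)²) = √298*((⅓)*9) = √298*3 = 3*√298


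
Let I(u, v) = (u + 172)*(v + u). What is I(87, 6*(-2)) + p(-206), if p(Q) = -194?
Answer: 19231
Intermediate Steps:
I(u, v) = (172 + u)*(u + v)
I(87, 6*(-2)) + p(-206) = (87² + 172*87 + 172*(6*(-2)) + 87*(6*(-2))) - 194 = (7569 + 14964 + 172*(-12) + 87*(-12)) - 194 = (7569 + 14964 - 2064 - 1044) - 194 = 19425 - 194 = 19231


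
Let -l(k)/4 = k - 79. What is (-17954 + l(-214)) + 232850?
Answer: 216068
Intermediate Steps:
l(k) = 316 - 4*k (l(k) = -4*(k - 79) = -4*(-79 + k) = 316 - 4*k)
(-17954 + l(-214)) + 232850 = (-17954 + (316 - 4*(-214))) + 232850 = (-17954 + (316 + 856)) + 232850 = (-17954 + 1172) + 232850 = -16782 + 232850 = 216068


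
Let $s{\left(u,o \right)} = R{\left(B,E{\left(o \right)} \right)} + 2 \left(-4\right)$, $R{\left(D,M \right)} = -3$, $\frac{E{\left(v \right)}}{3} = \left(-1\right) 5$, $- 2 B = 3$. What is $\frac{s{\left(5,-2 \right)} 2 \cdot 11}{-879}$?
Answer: $\frac{242}{879} \approx 0.27531$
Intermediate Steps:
$B = - \frac{3}{2}$ ($B = \left(- \frac{1}{2}\right) 3 = - \frac{3}{2} \approx -1.5$)
$E{\left(v \right)} = -15$ ($E{\left(v \right)} = 3 \left(\left(-1\right) 5\right) = 3 \left(-5\right) = -15$)
$s{\left(u,o \right)} = -11$ ($s{\left(u,o \right)} = -3 + 2 \left(-4\right) = -3 - 8 = -11$)
$\frac{s{\left(5,-2 \right)} 2 \cdot 11}{-879} = \frac{\left(-11\right) 2 \cdot 11}{-879} = \left(-22\right) 11 \left(- \frac{1}{879}\right) = \left(-242\right) \left(- \frac{1}{879}\right) = \frac{242}{879}$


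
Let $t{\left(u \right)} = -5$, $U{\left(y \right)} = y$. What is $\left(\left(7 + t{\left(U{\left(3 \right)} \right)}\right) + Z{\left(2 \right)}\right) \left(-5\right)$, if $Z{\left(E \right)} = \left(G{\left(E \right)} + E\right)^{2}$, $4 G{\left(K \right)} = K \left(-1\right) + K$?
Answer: $-30$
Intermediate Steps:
$G{\left(K \right)} = 0$ ($G{\left(K \right)} = \frac{K \left(-1\right) + K}{4} = \frac{- K + K}{4} = \frac{1}{4} \cdot 0 = 0$)
$Z{\left(E \right)} = E^{2}$ ($Z{\left(E \right)} = \left(0 + E\right)^{2} = E^{2}$)
$\left(\left(7 + t{\left(U{\left(3 \right)} \right)}\right) + Z{\left(2 \right)}\right) \left(-5\right) = \left(\left(7 - 5\right) + 2^{2}\right) \left(-5\right) = \left(2 + 4\right) \left(-5\right) = 6 \left(-5\right) = -30$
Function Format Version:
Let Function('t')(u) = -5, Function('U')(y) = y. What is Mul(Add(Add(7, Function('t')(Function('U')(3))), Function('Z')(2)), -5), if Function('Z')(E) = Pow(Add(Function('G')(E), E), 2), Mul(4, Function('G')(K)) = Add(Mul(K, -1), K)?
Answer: -30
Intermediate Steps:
Function('G')(K) = 0 (Function('G')(K) = Mul(Rational(1, 4), Add(Mul(K, -1), K)) = Mul(Rational(1, 4), Add(Mul(-1, K), K)) = Mul(Rational(1, 4), 0) = 0)
Function('Z')(E) = Pow(E, 2) (Function('Z')(E) = Pow(Add(0, E), 2) = Pow(E, 2))
Mul(Add(Add(7, Function('t')(Function('U')(3))), Function('Z')(2)), -5) = Mul(Add(Add(7, -5), Pow(2, 2)), -5) = Mul(Add(2, 4), -5) = Mul(6, -5) = -30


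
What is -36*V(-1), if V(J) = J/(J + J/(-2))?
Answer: -72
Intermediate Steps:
V(J) = 2 (V(J) = J/(J + J*(-½)) = J/(J - J/2) = J/((J/2)) = (2/J)*J = 2)
-36*V(-1) = -36*2 = -1*72 = -72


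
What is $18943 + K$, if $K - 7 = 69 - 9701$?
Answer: $9318$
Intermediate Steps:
$K = -9625$ ($K = 7 + \left(69 - 9701\right) = 7 - 9632 = -9625$)
$18943 + K = 18943 - 9625 = 9318$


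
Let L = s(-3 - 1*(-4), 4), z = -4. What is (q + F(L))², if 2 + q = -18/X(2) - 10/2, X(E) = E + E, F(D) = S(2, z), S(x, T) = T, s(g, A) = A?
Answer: 961/4 ≈ 240.25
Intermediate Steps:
L = 4
F(D) = -4
X(E) = 2*E
q = -23/2 (q = -2 + (-18/(2*2) - 10/2) = -2 + (-18/4 - 10*½) = -2 + (-18*¼ - 5) = -2 + (-9/2 - 5) = -2 - 19/2 = -23/2 ≈ -11.500)
(q + F(L))² = (-23/2 - 4)² = (-31/2)² = 961/4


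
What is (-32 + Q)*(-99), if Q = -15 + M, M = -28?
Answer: 7425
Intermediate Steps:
Q = -43 (Q = -15 - 28 = -43)
(-32 + Q)*(-99) = (-32 - 43)*(-99) = -75*(-99) = 7425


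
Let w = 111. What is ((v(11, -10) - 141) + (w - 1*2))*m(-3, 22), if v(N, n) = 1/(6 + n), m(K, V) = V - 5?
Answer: -2193/4 ≈ -548.25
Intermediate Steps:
m(K, V) = -5 + V
((v(11, -10) - 141) + (w - 1*2))*m(-3, 22) = ((1/(6 - 10) - 141) + (111 - 1*2))*(-5 + 22) = ((1/(-4) - 141) + (111 - 2))*17 = ((-¼ - 141) + 109)*17 = (-565/4 + 109)*17 = -129/4*17 = -2193/4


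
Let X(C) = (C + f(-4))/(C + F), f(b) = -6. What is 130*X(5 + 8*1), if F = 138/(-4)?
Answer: -1820/43 ≈ -42.326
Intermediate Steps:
F = -69/2 (F = 138*(-1/4) = -69/2 ≈ -34.500)
X(C) = (-6 + C)/(-69/2 + C) (X(C) = (C - 6)/(C - 69/2) = (-6 + C)/(-69/2 + C))
130*X(5 + 8*1) = 130*(2*(-6 + (5 + 8*1))/(-69 + 2*(5 + 8*1))) = 130*(2*(-6 + (5 + 8))/(-69 + 2*(5 + 8))) = 130*(2*(-6 + 13)/(-69 + 2*13)) = 130*(2*7/(-69 + 26)) = 130*(2*7/(-43)) = 130*(2*(-1/43)*7) = 130*(-14/43) = -1820/43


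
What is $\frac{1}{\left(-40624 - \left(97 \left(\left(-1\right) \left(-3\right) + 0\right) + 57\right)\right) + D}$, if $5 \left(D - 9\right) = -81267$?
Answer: $- \frac{5}{286082} \approx -1.7477 \cdot 10^{-5}$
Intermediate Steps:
$D = - \frac{81222}{5}$ ($D = 9 + \frac{1}{5} \left(-81267\right) = 9 - \frac{81267}{5} = - \frac{81222}{5} \approx -16244.0$)
$\frac{1}{\left(-40624 - \left(97 \left(\left(-1\right) \left(-3\right) + 0\right) + 57\right)\right) + D} = \frac{1}{\left(-40624 - \left(97 \left(\left(-1\right) \left(-3\right) + 0\right) + 57\right)\right) - \frac{81222}{5}} = \frac{1}{\left(-40624 - \left(97 \left(3 + 0\right) + 57\right)\right) - \frac{81222}{5}} = \frac{1}{\left(-40624 - \left(97 \cdot 3 + 57\right)\right) - \frac{81222}{5}} = \frac{1}{\left(-40624 - \left(291 + 57\right)\right) - \frac{81222}{5}} = \frac{1}{\left(-40624 - 348\right) - \frac{81222}{5}} = \frac{1}{-40972 - \frac{81222}{5}} = \frac{1}{- \frac{286082}{5}} = - \frac{5}{286082}$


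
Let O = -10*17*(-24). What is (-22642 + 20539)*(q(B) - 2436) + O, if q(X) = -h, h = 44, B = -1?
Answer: 5219520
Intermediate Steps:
O = 4080 (O = -170*(-24) = 4080)
q(X) = -44 (q(X) = -1*44 = -44)
(-22642 + 20539)*(q(B) - 2436) + O = (-22642 + 20539)*(-44 - 2436) + 4080 = -2103*(-2480) + 4080 = 5215440 + 4080 = 5219520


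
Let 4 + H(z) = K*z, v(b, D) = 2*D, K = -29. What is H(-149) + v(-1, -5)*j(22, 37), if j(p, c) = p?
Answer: 4097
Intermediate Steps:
H(z) = -4 - 29*z
H(-149) + v(-1, -5)*j(22, 37) = (-4 - 29*(-149)) + (2*(-5))*22 = (-4 + 4321) - 10*22 = 4317 - 220 = 4097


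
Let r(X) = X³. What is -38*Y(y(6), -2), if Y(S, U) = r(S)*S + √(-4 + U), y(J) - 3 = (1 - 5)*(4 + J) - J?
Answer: -129914438 - 38*I*√6 ≈ -1.2991e+8 - 93.081*I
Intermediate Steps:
y(J) = -13 - 5*J (y(J) = 3 + ((1 - 5)*(4 + J) - J) = 3 + (-4*(4 + J) - J) = 3 + ((-16 - 4*J) - J) = 3 + (-16 - 5*J) = -13 - 5*J)
Y(S, U) = S⁴ + √(-4 + U) (Y(S, U) = S³*S + √(-4 + U) = S⁴ + √(-4 + U))
-38*Y(y(6), -2) = -38*((-13 - 5*6)⁴ + √(-4 - 2)) = -38*((-13 - 30)⁴ + √(-6)) = -38*((-43)⁴ + I*√6) = -38*(3418801 + I*√6) = -129914438 - 38*I*√6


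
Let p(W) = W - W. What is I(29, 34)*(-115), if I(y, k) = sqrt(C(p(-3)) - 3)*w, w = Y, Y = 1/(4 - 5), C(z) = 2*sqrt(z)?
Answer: 115*I*sqrt(3) ≈ 199.19*I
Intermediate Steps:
p(W) = 0
Y = -1 (Y = 1/(-1) = -1)
w = -1
I(y, k) = -I*sqrt(3) (I(y, k) = sqrt(2*sqrt(0) - 3)*(-1) = sqrt(2*0 - 3)*(-1) = sqrt(0 - 3)*(-1) = sqrt(-3)*(-1) = (I*sqrt(3))*(-1) = -I*sqrt(3))
I(29, 34)*(-115) = -I*sqrt(3)*(-115) = 115*I*sqrt(3)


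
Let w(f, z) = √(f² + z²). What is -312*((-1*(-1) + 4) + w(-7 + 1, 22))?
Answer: -1560 - 624*√130 ≈ -8674.7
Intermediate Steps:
-312*((-1*(-1) + 4) + w(-7 + 1, 22)) = -312*((-1*(-1) + 4) + √((-7 + 1)² + 22²)) = -312*((1 + 4) + √((-6)² + 484)) = -312*(5 + √(36 + 484)) = -312*(5 + √520) = -312*(5 + 2*√130) = -1560 - 624*√130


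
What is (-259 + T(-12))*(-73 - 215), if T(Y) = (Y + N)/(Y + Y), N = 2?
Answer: 74472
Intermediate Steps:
T(Y) = (2 + Y)/(2*Y) (T(Y) = (Y + 2)/(Y + Y) = (2 + Y)/((2*Y)) = (2 + Y)*(1/(2*Y)) = (2 + Y)/(2*Y))
(-259 + T(-12))*(-73 - 215) = (-259 + (½)*(2 - 12)/(-12))*(-73 - 215) = (-259 + (½)*(-1/12)*(-10))*(-288) = (-259 + 5/12)*(-288) = -3103/12*(-288) = 74472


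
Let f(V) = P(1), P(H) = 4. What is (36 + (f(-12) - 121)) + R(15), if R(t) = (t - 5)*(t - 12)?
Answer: -51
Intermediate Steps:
f(V) = 4
R(t) = (-12 + t)*(-5 + t) (R(t) = (-5 + t)*(-12 + t) = (-12 + t)*(-5 + t))
(36 + (f(-12) - 121)) + R(15) = (36 + (4 - 121)) + (60 + 15² - 17*15) = (36 - 117) + (60 + 225 - 255) = -81 + 30 = -51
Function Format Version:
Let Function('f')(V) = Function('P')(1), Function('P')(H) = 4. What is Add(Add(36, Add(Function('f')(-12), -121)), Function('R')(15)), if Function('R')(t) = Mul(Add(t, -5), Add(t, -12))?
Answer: -51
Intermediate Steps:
Function('f')(V) = 4
Function('R')(t) = Mul(Add(-12, t), Add(-5, t)) (Function('R')(t) = Mul(Add(-5, t), Add(-12, t)) = Mul(Add(-12, t), Add(-5, t)))
Add(Add(36, Add(Function('f')(-12), -121)), Function('R')(15)) = Add(Add(36, Add(4, -121)), Add(60, Pow(15, 2), Mul(-17, 15))) = Add(Add(36, -117), Add(60, 225, -255)) = Add(-81, 30) = -51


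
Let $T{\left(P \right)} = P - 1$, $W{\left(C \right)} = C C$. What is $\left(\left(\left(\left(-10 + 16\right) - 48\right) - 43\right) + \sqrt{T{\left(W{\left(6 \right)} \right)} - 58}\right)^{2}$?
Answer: $\left(85 - i \sqrt{23}\right)^{2} \approx 7202.0 - 815.29 i$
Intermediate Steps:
$W{\left(C \right)} = C^{2}$
$T{\left(P \right)} = -1 + P$
$\left(\left(\left(\left(-10 + 16\right) - 48\right) - 43\right) + \sqrt{T{\left(W{\left(6 \right)} \right)} - 58}\right)^{2} = \left(\left(\left(\left(-10 + 16\right) - 48\right) - 43\right) + \sqrt{\left(-1 + 6^{2}\right) - 58}\right)^{2} = \left(\left(\left(6 - 48\right) - 43\right) + \sqrt{\left(-1 + 36\right) - 58}\right)^{2} = \left(\left(-42 - 43\right) + \sqrt{35 - 58}\right)^{2} = \left(-85 + \sqrt{-23}\right)^{2} = \left(-85 + i \sqrt{23}\right)^{2}$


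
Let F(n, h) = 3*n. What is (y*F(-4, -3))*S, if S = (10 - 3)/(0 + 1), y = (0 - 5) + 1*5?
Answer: 0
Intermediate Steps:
y = 0 (y = -5 + 5 = 0)
S = 7 (S = 7/1 = 7*1 = 7)
(y*F(-4, -3))*S = (0*(3*(-4)))*7 = (0*(-12))*7 = 0*7 = 0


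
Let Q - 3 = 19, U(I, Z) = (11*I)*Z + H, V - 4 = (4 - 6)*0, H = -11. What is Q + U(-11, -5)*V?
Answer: 2398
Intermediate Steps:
V = 4 (V = 4 + (4 - 6)*0 = 4 - 2*0 = 4 + 0 = 4)
U(I, Z) = -11 + 11*I*Z (U(I, Z) = (11*I)*Z - 11 = 11*I*Z - 11 = -11 + 11*I*Z)
Q = 22 (Q = 3 + 19 = 22)
Q + U(-11, -5)*V = 22 + (-11 + 11*(-11)*(-5))*4 = 22 + (-11 + 605)*4 = 22 + 594*4 = 22 + 2376 = 2398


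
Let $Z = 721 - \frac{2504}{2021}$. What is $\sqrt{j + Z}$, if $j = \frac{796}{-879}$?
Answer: $\frac{\sqrt{2268568710530013}}{1776459} \approx 26.811$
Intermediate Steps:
$Z = \frac{1454637}{2021}$ ($Z = 721 - 2504 \cdot \frac{1}{2021} = 721 - \frac{2504}{2021} = \frac{1454637}{2021} \approx 719.76$)
$j = - \frac{796}{879}$ ($j = 796 \left(- \frac{1}{879}\right) = - \frac{796}{879} \approx -0.90557$)
$\sqrt{j + Z} = \sqrt{- \frac{796}{879} + \frac{1454637}{2021}} = \sqrt{\frac{1277017207}{1776459}} = \frac{\sqrt{2268568710530013}}{1776459}$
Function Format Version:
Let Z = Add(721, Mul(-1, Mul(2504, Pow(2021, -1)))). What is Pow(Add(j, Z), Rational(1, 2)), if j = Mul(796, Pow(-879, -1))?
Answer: Mul(Rational(1, 1776459), Pow(2268568710530013, Rational(1, 2))) ≈ 26.811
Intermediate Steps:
Z = Rational(1454637, 2021) (Z = Add(721, Mul(-1, Mul(2504, Rational(1, 2021)))) = Add(721, Mul(-1, Rational(2504, 2021))) = Add(721, Rational(-2504, 2021)) = Rational(1454637, 2021) ≈ 719.76)
j = Rational(-796, 879) (j = Mul(796, Rational(-1, 879)) = Rational(-796, 879) ≈ -0.90557)
Pow(Add(j, Z), Rational(1, 2)) = Pow(Add(Rational(-796, 879), Rational(1454637, 2021)), Rational(1, 2)) = Pow(Rational(1277017207, 1776459), Rational(1, 2)) = Mul(Rational(1, 1776459), Pow(2268568710530013, Rational(1, 2)))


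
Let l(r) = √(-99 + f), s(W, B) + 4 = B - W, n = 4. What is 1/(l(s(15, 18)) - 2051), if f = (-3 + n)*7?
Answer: -2051/4206693 - 2*I*√23/4206693 ≈ -0.00048756 - 2.2801e-6*I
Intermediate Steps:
s(W, B) = -4 + B - W (s(W, B) = -4 + (B - W) = -4 + B - W)
f = 7 (f = (-3 + 4)*7 = 1*7 = 7)
l(r) = 2*I*√23 (l(r) = √(-99 + 7) = √(-92) = 2*I*√23)
1/(l(s(15, 18)) - 2051) = 1/(2*I*√23 - 2051) = 1/(-2051 + 2*I*√23)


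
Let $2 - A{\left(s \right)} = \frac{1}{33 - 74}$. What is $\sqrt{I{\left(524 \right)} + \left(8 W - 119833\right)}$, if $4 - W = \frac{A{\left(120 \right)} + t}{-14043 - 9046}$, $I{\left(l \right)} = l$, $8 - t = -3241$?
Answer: $\frac{i \sqrt{106888397708199613}}{946649} \approx 345.36 i$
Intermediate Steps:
$t = 3249$ ($t = 8 - -3241 = 8 + 3241 = 3249$)
$A{\left(s \right)} = \frac{83}{41}$ ($A{\left(s \right)} = 2 - \frac{1}{33 - 74} = 2 - \frac{1}{-41} = 2 - - \frac{1}{41} = 2 + \frac{1}{41} = \frac{83}{41}$)
$W = \frac{3919888}{946649}$ ($W = 4 - \frac{\frac{83}{41} + 3249}{-14043 - 9046} = 4 - \frac{133292}{41 \left(-23089\right)} = 4 - \frac{133292}{41} \left(- \frac{1}{23089}\right) = 4 - - \frac{133292}{946649} = 4 + \frac{133292}{946649} = \frac{3919888}{946649} \approx 4.1408$)
$\sqrt{I{\left(524 \right)} + \left(8 W - 119833\right)} = \sqrt{524 + \left(8 \cdot \frac{3919888}{946649} - 119833\right)} = \sqrt{524 + \left(\frac{31359104}{946649} - 119833\right)} = \sqrt{524 - \frac{113408430513}{946649}} = \sqrt{- \frac{112912386437}{946649}} = \frac{i \sqrt{106888397708199613}}{946649}$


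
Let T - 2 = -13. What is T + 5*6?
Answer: 19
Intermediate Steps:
T = -11 (T = 2 - 13 = -11)
T + 5*6 = -11 + 5*6 = -11 + 30 = 19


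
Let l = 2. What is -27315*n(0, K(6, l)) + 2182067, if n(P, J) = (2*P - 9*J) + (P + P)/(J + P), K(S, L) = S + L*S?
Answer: 6607097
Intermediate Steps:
n(P, J) = -9*J + 2*P + 2*P/(J + P) (n(P, J) = (-9*J + 2*P) + (2*P)/(J + P) = (-9*J + 2*P) + 2*P/(J + P) = -9*J + 2*P + 2*P/(J + P))
-27315*n(0, K(6, l)) + 2182067 = -27315*(-9*36*(1 + 2)² + 2*0 + 2*0² - 7*6*(1 + 2)*0)/(6*(1 + 2) + 0) + 2182067 = -27315*(-9*(6*3)² + 0 + 2*0 - 7*6*3*0)/(6*3 + 0) + 2182067 = -27315*(-9*18² + 0 + 0 - 7*18*0)/(18 + 0) + 2182067 = -27315*(-9*324 + 0 + 0 + 0)/18 + 2182067 = -3035*(-2916 + 0 + 0 + 0)/2 + 2182067 = -3035*(-2916)/2 + 2182067 = -27315*(-162) + 2182067 = 4425030 + 2182067 = 6607097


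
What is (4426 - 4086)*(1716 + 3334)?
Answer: 1717000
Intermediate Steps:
(4426 - 4086)*(1716 + 3334) = 340*5050 = 1717000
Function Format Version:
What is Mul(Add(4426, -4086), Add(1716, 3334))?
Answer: 1717000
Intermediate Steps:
Mul(Add(4426, -4086), Add(1716, 3334)) = Mul(340, 5050) = 1717000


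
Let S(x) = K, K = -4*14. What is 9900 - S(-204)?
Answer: 9956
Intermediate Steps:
K = -56
S(x) = -56
9900 - S(-204) = 9900 - 1*(-56) = 9900 + 56 = 9956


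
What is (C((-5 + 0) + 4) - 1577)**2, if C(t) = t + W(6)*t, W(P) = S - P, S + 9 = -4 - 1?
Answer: 2427364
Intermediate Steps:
S = -14 (S = -9 + (-4 - 1) = -9 - 5 = -14)
W(P) = -14 - P
C(t) = -19*t (C(t) = t + (-14 - 1*6)*t = t + (-14 - 6)*t = t - 20*t = -19*t)
(C((-5 + 0) + 4) - 1577)**2 = (-19*((-5 + 0) + 4) - 1577)**2 = (-19*(-5 + 4) - 1577)**2 = (-19*(-1) - 1577)**2 = (19 - 1577)**2 = (-1558)**2 = 2427364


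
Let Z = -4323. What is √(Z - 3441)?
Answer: 2*I*√1941 ≈ 88.114*I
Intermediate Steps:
√(Z - 3441) = √(-4323 - 3441) = √(-7764) = 2*I*√1941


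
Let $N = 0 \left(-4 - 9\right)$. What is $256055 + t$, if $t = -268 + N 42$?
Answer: $255787$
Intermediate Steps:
$N = 0$ ($N = 0 \left(-13\right) = 0$)
$t = -268$ ($t = -268 + 0 \cdot 42 = -268 + 0 = -268$)
$256055 + t = 256055 - 268 = 255787$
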